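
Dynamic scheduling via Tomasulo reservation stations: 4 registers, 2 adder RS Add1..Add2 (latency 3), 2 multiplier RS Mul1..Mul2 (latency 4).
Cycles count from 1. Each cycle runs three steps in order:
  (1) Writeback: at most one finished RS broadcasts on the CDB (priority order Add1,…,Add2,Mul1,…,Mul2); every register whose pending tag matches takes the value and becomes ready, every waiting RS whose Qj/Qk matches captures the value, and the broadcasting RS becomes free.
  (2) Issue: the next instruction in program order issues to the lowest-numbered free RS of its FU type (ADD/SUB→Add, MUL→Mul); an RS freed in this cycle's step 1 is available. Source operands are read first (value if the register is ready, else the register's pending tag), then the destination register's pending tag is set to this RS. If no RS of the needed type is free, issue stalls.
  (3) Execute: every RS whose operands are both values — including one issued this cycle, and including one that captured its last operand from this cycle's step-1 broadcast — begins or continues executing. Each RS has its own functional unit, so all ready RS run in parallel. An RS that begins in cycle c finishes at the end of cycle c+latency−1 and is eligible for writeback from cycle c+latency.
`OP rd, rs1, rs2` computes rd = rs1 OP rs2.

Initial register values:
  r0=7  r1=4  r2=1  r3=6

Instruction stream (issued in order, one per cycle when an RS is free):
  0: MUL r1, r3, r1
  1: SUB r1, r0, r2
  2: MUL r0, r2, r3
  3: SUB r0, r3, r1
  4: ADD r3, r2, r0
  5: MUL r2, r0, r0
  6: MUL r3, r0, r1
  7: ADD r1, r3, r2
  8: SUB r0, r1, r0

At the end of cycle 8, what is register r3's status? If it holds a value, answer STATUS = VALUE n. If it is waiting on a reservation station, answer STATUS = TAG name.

STATUS = TAG Mul2

cycle 1: issue MUL r1<-Mul1 // r0:7,r1:Mul1,r2:1,r3:6
cycle 2: issue SUB r1<-Add1 // r0:7,r1:Add1,r2:1,r3:6
cycle 3: issue MUL r0<-Mul2 // r0:Mul2,r1:Add1,r2:1,r3:6
cycle 4: issue SUB r0<-Add2 // r0:Add2,r1:Add1,r2:1,r3:6
cycle 5: CDB Add1=6; issue ADD r3<-Add1 // r0:Add2,r1:6,r2:1,r3:Add1
cycle 6: CDB Mul1=24; issue MUL r2<-Mul1 // r0:Add2,r1:6,r2:Mul1,r3:Add1
cycle 7: CDB Mul2=6; issue MUL r3<-Mul2 // r0:Add2,r1:6,r2:Mul1,r3:Mul2
cycle 8: CDB Add2=0; issue ADD r1<-Add2 // r0:0,r1:Add2,r2:Mul1,r3:Mul2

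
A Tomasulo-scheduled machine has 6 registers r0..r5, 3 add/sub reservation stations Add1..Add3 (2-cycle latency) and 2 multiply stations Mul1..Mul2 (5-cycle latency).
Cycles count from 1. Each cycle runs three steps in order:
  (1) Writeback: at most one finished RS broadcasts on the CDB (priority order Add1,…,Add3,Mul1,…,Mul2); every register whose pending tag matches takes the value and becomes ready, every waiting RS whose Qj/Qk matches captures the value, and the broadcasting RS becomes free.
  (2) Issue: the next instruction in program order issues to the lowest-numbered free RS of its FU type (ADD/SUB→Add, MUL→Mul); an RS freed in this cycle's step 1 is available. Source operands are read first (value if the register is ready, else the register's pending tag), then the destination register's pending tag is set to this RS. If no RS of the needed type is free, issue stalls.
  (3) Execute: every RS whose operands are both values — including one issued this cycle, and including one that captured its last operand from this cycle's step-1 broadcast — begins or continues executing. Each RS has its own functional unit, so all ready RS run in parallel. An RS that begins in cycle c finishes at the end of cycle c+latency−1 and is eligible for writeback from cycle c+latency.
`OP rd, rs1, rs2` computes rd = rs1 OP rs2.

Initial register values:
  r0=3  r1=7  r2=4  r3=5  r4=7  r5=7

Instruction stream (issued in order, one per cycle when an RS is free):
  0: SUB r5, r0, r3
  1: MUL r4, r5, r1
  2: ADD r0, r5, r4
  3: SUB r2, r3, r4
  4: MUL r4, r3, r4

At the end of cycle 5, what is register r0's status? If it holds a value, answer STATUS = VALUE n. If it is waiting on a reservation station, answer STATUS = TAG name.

STATUS = TAG Add1

c1: issue SUB r5<-Add1 | r0:3,r1:7,r2:4,r3:5,r4:7,r5:Add1
c2: issue MUL r4<-Mul1 | r0:3,r1:7,r2:4,r3:5,r4:Mul1,r5:Add1
c3: CDB Add1=-2; issue ADD r0<-Add1 | r0:Add1,r1:7,r2:4,r3:5,r4:Mul1,r5:-2
c4: issue SUB r2<-Add2 | r0:Add1,r1:7,r2:Add2,r3:5,r4:Mul1,r5:-2
c5: issue MUL r4<-Mul2 | r0:Add1,r1:7,r2:Add2,r3:5,r4:Mul2,r5:-2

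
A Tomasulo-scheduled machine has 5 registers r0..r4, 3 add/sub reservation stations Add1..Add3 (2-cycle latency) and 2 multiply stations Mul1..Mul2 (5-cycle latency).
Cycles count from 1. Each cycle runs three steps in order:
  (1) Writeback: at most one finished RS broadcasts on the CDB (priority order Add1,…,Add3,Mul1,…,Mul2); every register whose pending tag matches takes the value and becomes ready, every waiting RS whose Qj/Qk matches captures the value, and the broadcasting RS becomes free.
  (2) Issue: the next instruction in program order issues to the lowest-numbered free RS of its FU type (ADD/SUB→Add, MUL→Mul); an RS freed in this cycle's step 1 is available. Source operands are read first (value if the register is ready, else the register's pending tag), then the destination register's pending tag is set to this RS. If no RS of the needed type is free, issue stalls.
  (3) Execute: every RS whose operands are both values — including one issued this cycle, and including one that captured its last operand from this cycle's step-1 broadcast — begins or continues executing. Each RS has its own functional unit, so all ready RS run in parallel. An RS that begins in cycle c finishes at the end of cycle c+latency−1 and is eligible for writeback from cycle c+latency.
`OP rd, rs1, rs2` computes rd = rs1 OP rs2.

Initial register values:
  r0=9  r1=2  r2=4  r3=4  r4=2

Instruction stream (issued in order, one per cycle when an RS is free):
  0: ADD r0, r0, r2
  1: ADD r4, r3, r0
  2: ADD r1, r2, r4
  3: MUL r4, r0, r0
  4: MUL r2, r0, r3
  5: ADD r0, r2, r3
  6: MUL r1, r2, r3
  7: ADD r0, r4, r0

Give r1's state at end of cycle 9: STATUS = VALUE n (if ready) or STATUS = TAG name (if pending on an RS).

STATUS = TAG Mul1

cycle 1: issue ADD r0<-Add1 // r0:Add1,r1:2,r2:4,r3:4,r4:2
cycle 2: issue ADD r4<-Add2 // r0:Add1,r1:2,r2:4,r3:4,r4:Add2
cycle 3: CDB Add1=13; issue ADD r1<-Add1 // r0:13,r1:Add1,r2:4,r3:4,r4:Add2
cycle 4: issue MUL r4<-Mul1 // r0:13,r1:Add1,r2:4,r3:4,r4:Mul1
cycle 5: CDB Add2=17; issue MUL r2<-Mul2 // r0:13,r1:Add1,r2:Mul2,r3:4,r4:Mul1
cycle 6: issue ADD r0<-Add2 // r0:Add2,r1:Add1,r2:Mul2,r3:4,r4:Mul1
cycle 7: CDB Add1=21; stall // r0:Add2,r1:21,r2:Mul2,r3:4,r4:Mul1
cycle 8: stall // r0:Add2,r1:21,r2:Mul2,r3:4,r4:Mul1
cycle 9: CDB Mul1=169; issue MUL r1<-Mul1 // r0:Add2,r1:Mul1,r2:Mul2,r3:4,r4:169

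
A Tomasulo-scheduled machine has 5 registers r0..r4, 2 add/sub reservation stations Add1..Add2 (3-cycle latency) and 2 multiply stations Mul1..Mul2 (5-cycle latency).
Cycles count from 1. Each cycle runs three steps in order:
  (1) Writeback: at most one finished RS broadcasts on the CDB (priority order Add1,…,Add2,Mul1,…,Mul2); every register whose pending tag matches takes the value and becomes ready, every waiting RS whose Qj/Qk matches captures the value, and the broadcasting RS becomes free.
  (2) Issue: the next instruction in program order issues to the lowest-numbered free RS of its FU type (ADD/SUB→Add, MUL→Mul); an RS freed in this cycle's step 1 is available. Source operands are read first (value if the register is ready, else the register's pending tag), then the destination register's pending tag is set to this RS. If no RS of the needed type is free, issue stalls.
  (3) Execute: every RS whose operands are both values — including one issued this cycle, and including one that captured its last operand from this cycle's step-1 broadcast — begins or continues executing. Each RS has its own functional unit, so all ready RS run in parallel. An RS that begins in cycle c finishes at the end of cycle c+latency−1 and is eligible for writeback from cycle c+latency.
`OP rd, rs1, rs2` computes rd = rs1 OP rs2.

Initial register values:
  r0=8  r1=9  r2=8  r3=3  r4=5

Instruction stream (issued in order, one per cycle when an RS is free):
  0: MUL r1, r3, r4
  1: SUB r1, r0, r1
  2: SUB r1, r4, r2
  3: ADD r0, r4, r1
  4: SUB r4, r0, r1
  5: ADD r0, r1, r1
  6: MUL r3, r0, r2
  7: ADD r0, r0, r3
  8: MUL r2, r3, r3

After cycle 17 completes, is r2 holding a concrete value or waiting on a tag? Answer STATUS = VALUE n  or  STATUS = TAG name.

STATUS = TAG Mul2

  c1: issue MUL r1<-Mul1  regs: r0:8,r1:Mul1,r2:8,r3:3,r4:5
  c2: issue SUB r1<-Add1  regs: r0:8,r1:Add1,r2:8,r3:3,r4:5
  c3: issue SUB r1<-Add2  regs: r0:8,r1:Add2,r2:8,r3:3,r4:5
  c4: stall  regs: r0:8,r1:Add2,r2:8,r3:3,r4:5
  c5: stall  regs: r0:8,r1:Add2,r2:8,r3:3,r4:5
  c6: CDB Add2=-3; issue ADD r0<-Add2  regs: r0:Add2,r1:-3,r2:8,r3:3,r4:5
  c7: CDB Mul1=15; stall  regs: r0:Add2,r1:-3,r2:8,r3:3,r4:5
  c8: stall  regs: r0:Add2,r1:-3,r2:8,r3:3,r4:5
  c9: CDB Add2=2; issue SUB r4<-Add2  regs: r0:2,r1:-3,r2:8,r3:3,r4:Add2
  c10: CDB Add1=-7; issue ADD r0<-Add1  regs: r0:Add1,r1:-3,r2:8,r3:3,r4:Add2
  c11: issue MUL r3<-Mul1  regs: r0:Add1,r1:-3,r2:8,r3:Mul1,r4:Add2
  c12: CDB Add2=5; issue ADD r0<-Add2  regs: r0:Add2,r1:-3,r2:8,r3:Mul1,r4:5
  c13: CDB Add1=-6; issue MUL r2<-Mul2  regs: r0:Add2,r1:-3,r2:Mul2,r3:Mul1,r4:5
  c14: -  regs: r0:Add2,r1:-3,r2:Mul2,r3:Mul1,r4:5
  c15: -  regs: r0:Add2,r1:-3,r2:Mul2,r3:Mul1,r4:5
  c16: -  regs: r0:Add2,r1:-3,r2:Mul2,r3:Mul1,r4:5
  c17: -  regs: r0:Add2,r1:-3,r2:Mul2,r3:Mul1,r4:5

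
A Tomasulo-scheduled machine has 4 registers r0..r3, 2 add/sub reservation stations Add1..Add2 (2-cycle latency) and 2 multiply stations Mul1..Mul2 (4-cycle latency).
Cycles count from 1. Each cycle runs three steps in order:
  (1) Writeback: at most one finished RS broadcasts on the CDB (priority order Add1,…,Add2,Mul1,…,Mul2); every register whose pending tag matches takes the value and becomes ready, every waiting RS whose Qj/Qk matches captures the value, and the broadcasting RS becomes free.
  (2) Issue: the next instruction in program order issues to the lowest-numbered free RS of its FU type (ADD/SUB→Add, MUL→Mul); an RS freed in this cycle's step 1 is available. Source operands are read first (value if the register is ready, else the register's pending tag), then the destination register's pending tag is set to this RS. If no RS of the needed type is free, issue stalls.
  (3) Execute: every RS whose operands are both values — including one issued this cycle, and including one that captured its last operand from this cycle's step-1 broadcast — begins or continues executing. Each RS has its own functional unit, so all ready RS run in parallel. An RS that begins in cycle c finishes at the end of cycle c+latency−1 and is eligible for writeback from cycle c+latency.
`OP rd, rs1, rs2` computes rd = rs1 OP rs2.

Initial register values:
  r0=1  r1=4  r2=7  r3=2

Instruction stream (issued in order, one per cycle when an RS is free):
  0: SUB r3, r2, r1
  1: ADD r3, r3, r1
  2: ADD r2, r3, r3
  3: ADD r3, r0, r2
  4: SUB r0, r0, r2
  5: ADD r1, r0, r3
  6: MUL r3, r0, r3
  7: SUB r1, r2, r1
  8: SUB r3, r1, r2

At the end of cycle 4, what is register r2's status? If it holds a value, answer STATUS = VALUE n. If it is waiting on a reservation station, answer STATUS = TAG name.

STATUS = TAG Add1

cycle 1: issue SUB r3<-Add1 // r0:1,r1:4,r2:7,r3:Add1
cycle 2: issue ADD r3<-Add2 // r0:1,r1:4,r2:7,r3:Add2
cycle 3: CDB Add1=3; issue ADD r2<-Add1 // r0:1,r1:4,r2:Add1,r3:Add2
cycle 4: stall // r0:1,r1:4,r2:Add1,r3:Add2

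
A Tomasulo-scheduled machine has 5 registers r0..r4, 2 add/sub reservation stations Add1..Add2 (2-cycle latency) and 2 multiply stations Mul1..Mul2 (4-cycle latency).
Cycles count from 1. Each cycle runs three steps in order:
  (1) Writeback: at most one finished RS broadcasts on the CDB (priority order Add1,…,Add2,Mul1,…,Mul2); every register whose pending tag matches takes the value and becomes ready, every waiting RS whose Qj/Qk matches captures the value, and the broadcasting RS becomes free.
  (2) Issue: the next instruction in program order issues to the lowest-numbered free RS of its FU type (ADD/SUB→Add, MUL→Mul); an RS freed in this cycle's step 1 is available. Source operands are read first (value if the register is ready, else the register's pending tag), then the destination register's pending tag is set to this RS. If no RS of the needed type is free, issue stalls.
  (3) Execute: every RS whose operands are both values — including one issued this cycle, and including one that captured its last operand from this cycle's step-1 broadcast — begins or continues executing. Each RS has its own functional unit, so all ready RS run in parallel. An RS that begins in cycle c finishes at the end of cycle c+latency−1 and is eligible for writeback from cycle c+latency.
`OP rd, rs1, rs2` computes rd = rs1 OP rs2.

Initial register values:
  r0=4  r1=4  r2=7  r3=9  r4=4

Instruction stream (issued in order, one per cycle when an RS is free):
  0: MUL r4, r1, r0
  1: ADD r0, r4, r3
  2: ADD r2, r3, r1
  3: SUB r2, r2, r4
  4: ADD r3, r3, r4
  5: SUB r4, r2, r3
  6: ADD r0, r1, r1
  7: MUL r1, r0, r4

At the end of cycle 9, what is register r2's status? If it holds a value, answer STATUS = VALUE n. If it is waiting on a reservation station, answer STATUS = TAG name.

  c1: issue MUL r4<-Mul1  regs: r0:4,r1:4,r2:7,r3:9,r4:Mul1
  c2: issue ADD r0<-Add1  regs: r0:Add1,r1:4,r2:7,r3:9,r4:Mul1
  c3: issue ADD r2<-Add2  regs: r0:Add1,r1:4,r2:Add2,r3:9,r4:Mul1
  c4: stall  regs: r0:Add1,r1:4,r2:Add2,r3:9,r4:Mul1
  c5: CDB Add2=13; issue SUB r2<-Add2  regs: r0:Add1,r1:4,r2:Add2,r3:9,r4:Mul1
  c6: CDB Mul1=16; stall  regs: r0:Add1,r1:4,r2:Add2,r3:9,r4:16
  c7: stall  regs: r0:Add1,r1:4,r2:Add2,r3:9,r4:16
  c8: CDB Add1=25; issue ADD r3<-Add1  regs: r0:25,r1:4,r2:Add2,r3:Add1,r4:16
  c9: CDB Add2=-3; issue SUB r4<-Add2  regs: r0:25,r1:4,r2:-3,r3:Add1,r4:Add2

STATUS = VALUE -3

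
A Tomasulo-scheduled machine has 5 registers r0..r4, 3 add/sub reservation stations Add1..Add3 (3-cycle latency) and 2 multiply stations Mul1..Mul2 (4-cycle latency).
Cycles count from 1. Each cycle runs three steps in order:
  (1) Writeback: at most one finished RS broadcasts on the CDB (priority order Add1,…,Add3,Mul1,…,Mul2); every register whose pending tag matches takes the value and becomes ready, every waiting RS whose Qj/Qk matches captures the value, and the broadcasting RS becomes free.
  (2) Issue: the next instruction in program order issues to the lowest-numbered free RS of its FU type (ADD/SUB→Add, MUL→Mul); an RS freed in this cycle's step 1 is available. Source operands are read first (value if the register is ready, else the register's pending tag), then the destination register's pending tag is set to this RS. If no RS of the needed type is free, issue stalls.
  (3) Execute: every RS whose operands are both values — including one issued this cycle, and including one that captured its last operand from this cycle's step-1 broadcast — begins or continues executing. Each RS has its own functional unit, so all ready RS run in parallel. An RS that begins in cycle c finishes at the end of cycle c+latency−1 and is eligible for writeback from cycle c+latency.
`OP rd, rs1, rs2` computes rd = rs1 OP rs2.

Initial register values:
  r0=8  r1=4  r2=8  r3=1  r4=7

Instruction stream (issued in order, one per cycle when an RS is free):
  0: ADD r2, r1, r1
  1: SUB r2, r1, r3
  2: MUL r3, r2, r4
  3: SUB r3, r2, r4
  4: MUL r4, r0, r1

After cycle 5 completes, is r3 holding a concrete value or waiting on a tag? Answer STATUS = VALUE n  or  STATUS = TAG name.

STATUS = TAG Add1

c1: issue ADD r2<-Add1 | r0:8,r1:4,r2:Add1,r3:1,r4:7
c2: issue SUB r2<-Add2 | r0:8,r1:4,r2:Add2,r3:1,r4:7
c3: issue MUL r3<-Mul1 | r0:8,r1:4,r2:Add2,r3:Mul1,r4:7
c4: CDB Add1=8; issue SUB r3<-Add1 | r0:8,r1:4,r2:Add2,r3:Add1,r4:7
c5: CDB Add2=3; issue MUL r4<-Mul2 | r0:8,r1:4,r2:3,r3:Add1,r4:Mul2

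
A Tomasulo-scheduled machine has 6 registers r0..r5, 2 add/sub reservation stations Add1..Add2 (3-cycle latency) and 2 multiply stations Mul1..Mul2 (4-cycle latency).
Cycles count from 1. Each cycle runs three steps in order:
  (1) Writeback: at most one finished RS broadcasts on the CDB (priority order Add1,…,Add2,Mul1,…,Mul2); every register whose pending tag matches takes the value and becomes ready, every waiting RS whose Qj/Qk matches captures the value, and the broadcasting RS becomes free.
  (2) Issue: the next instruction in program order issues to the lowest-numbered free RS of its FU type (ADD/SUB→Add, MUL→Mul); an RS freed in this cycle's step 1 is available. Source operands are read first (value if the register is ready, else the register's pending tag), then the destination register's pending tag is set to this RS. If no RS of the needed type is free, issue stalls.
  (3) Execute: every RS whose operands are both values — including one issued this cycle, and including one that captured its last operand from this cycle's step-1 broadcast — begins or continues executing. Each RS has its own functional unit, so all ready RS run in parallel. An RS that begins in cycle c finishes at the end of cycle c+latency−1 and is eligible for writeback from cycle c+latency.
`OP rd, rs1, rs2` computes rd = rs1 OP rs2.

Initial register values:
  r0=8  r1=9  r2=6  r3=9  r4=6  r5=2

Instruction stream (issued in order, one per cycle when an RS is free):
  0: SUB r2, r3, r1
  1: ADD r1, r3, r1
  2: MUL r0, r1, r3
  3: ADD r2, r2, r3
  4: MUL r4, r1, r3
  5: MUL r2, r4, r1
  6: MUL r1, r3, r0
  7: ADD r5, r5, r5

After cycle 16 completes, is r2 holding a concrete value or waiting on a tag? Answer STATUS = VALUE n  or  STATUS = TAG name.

  c1: issue SUB r2<-Add1  regs: r0:8,r1:9,r2:Add1,r3:9,r4:6,r5:2
  c2: issue ADD r1<-Add2  regs: r0:8,r1:Add2,r2:Add1,r3:9,r4:6,r5:2
  c3: issue MUL r0<-Mul1  regs: r0:Mul1,r1:Add2,r2:Add1,r3:9,r4:6,r5:2
  c4: CDB Add1=0; issue ADD r2<-Add1  regs: r0:Mul1,r1:Add2,r2:Add1,r3:9,r4:6,r5:2
  c5: CDB Add2=18; issue MUL r4<-Mul2  regs: r0:Mul1,r1:18,r2:Add1,r3:9,r4:Mul2,r5:2
  c6: stall  regs: r0:Mul1,r1:18,r2:Add1,r3:9,r4:Mul2,r5:2
  c7: CDB Add1=9; stall  regs: r0:Mul1,r1:18,r2:9,r3:9,r4:Mul2,r5:2
  c8: stall  regs: r0:Mul1,r1:18,r2:9,r3:9,r4:Mul2,r5:2
  c9: CDB Mul1=162; issue MUL r2<-Mul1  regs: r0:162,r1:18,r2:Mul1,r3:9,r4:Mul2,r5:2
  c10: CDB Mul2=162; issue MUL r1<-Mul2  regs: r0:162,r1:Mul2,r2:Mul1,r3:9,r4:162,r5:2
  c11: issue ADD r5<-Add1  regs: r0:162,r1:Mul2,r2:Mul1,r3:9,r4:162,r5:Add1
  c12: -  regs: r0:162,r1:Mul2,r2:Mul1,r3:9,r4:162,r5:Add1
  c13: -  regs: r0:162,r1:Mul2,r2:Mul1,r3:9,r4:162,r5:Add1
  c14: CDB Add1=4  regs: r0:162,r1:Mul2,r2:Mul1,r3:9,r4:162,r5:4
  c15: CDB Mul1=2916  regs: r0:162,r1:Mul2,r2:2916,r3:9,r4:162,r5:4
  c16: CDB Mul2=1458  regs: r0:162,r1:1458,r2:2916,r3:9,r4:162,r5:4

STATUS = VALUE 2916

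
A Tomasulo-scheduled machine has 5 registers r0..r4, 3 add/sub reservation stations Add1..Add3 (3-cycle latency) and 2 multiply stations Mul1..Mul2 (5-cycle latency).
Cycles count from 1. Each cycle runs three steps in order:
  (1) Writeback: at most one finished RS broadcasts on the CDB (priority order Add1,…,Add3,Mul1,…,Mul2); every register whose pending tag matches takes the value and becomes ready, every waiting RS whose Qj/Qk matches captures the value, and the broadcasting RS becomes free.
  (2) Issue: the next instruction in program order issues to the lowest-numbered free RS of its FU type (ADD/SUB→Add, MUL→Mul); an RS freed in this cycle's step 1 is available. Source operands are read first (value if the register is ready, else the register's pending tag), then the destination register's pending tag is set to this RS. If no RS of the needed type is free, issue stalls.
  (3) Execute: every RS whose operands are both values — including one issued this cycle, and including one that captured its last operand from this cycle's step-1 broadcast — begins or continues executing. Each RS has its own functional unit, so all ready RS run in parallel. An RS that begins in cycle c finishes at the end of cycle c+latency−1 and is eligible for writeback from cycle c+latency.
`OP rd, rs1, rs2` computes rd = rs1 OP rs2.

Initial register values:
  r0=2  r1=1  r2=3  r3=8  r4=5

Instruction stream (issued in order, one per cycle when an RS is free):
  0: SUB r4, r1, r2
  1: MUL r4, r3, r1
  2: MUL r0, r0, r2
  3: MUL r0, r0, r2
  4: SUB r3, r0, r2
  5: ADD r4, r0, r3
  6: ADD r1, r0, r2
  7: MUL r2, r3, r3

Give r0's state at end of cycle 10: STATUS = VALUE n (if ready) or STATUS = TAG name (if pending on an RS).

STATUS = TAG Mul1

  c1: issue SUB r4<-Add1  regs: r0:2,r1:1,r2:3,r3:8,r4:Add1
  c2: issue MUL r4<-Mul1  regs: r0:2,r1:1,r2:3,r3:8,r4:Mul1
  c3: issue MUL r0<-Mul2  regs: r0:Mul2,r1:1,r2:3,r3:8,r4:Mul1
  c4: CDB Add1=-2; stall  regs: r0:Mul2,r1:1,r2:3,r3:8,r4:Mul1
  c5: stall  regs: r0:Mul2,r1:1,r2:3,r3:8,r4:Mul1
  c6: stall  regs: r0:Mul2,r1:1,r2:3,r3:8,r4:Mul1
  c7: CDB Mul1=8; issue MUL r0<-Mul1  regs: r0:Mul1,r1:1,r2:3,r3:8,r4:8
  c8: CDB Mul2=6; issue SUB r3<-Add1  regs: r0:Mul1,r1:1,r2:3,r3:Add1,r4:8
  c9: issue ADD r4<-Add2  regs: r0:Mul1,r1:1,r2:3,r3:Add1,r4:Add2
  c10: issue ADD r1<-Add3  regs: r0:Mul1,r1:Add3,r2:3,r3:Add1,r4:Add2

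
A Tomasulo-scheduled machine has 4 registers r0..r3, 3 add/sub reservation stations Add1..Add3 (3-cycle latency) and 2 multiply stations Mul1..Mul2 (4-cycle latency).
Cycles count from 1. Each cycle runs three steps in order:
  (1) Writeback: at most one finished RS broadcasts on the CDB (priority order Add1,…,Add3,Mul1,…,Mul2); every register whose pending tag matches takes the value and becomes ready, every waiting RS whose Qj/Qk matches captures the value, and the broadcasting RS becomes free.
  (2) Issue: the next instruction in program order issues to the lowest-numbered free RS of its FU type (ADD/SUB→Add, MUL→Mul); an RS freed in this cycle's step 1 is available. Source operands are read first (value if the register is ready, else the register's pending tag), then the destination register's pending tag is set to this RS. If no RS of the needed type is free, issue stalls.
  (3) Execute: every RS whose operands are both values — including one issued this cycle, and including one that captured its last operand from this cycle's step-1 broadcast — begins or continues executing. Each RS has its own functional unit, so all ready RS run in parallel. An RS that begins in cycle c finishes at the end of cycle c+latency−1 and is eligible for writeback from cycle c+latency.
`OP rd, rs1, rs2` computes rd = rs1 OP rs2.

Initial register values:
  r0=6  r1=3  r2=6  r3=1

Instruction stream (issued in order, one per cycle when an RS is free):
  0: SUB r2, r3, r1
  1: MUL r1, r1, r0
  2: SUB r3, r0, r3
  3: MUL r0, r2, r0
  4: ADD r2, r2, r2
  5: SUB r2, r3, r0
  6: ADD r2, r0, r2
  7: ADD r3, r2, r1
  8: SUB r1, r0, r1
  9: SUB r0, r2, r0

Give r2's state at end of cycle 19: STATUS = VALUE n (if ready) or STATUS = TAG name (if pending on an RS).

STATUS = VALUE 5

cycle 1: issue SUB r2<-Add1 // r0:6,r1:3,r2:Add1,r3:1
cycle 2: issue MUL r1<-Mul1 // r0:6,r1:Mul1,r2:Add1,r3:1
cycle 3: issue SUB r3<-Add2 // r0:6,r1:Mul1,r2:Add1,r3:Add2
cycle 4: CDB Add1=-2; issue MUL r0<-Mul2 // r0:Mul2,r1:Mul1,r2:-2,r3:Add2
cycle 5: issue ADD r2<-Add1 // r0:Mul2,r1:Mul1,r2:Add1,r3:Add2
cycle 6: CDB Add2=5; issue SUB r2<-Add2 // r0:Mul2,r1:Mul1,r2:Add2,r3:5
cycle 7: CDB Mul1=18; issue ADD r2<-Add3 // r0:Mul2,r1:18,r2:Add3,r3:5
cycle 8: CDB Add1=-4; issue ADD r3<-Add1 // r0:Mul2,r1:18,r2:Add3,r3:Add1
cycle 9: CDB Mul2=-12; stall // r0:-12,r1:18,r2:Add3,r3:Add1
cycle 10: stall // r0:-12,r1:18,r2:Add3,r3:Add1
cycle 11: stall // r0:-12,r1:18,r2:Add3,r3:Add1
cycle 12: CDB Add2=17; issue SUB r1<-Add2 // r0:-12,r1:Add2,r2:Add3,r3:Add1
cycle 13: stall // r0:-12,r1:Add2,r2:Add3,r3:Add1
cycle 14: stall // r0:-12,r1:Add2,r2:Add3,r3:Add1
cycle 15: CDB Add2=-30; issue SUB r0<-Add2 // r0:Add2,r1:-30,r2:Add3,r3:Add1
cycle 16: CDB Add3=5 // r0:Add2,r1:-30,r2:5,r3:Add1
cycle 17: - // r0:Add2,r1:-30,r2:5,r3:Add1
cycle 18: - // r0:Add2,r1:-30,r2:5,r3:Add1
cycle 19: CDB Add1=23 // r0:Add2,r1:-30,r2:5,r3:23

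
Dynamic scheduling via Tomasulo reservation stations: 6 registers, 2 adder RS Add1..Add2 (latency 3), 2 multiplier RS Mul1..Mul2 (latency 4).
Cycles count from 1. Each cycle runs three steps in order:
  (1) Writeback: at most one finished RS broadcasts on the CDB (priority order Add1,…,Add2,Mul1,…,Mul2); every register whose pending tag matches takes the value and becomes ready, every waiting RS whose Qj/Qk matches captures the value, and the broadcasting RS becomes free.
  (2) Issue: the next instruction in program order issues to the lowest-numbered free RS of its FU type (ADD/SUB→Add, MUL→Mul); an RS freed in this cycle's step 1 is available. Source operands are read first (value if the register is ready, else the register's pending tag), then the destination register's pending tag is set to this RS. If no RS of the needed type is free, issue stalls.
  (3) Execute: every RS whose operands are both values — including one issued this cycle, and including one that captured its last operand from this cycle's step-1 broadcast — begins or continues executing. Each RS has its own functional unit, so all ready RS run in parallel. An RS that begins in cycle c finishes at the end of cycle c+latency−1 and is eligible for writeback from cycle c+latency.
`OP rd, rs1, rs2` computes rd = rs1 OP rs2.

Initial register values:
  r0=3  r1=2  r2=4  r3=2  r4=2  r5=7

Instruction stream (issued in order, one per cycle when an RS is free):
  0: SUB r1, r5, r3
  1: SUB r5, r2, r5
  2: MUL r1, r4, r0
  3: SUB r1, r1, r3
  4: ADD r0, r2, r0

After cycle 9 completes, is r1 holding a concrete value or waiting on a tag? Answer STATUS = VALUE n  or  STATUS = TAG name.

STATUS = TAG Add1

c1: issue SUB r1<-Add1 | r0:3,r1:Add1,r2:4,r3:2,r4:2,r5:7
c2: issue SUB r5<-Add2 | r0:3,r1:Add1,r2:4,r3:2,r4:2,r5:Add2
c3: issue MUL r1<-Mul1 | r0:3,r1:Mul1,r2:4,r3:2,r4:2,r5:Add2
c4: CDB Add1=5; issue SUB r1<-Add1 | r0:3,r1:Add1,r2:4,r3:2,r4:2,r5:Add2
c5: CDB Add2=-3; issue ADD r0<-Add2 | r0:Add2,r1:Add1,r2:4,r3:2,r4:2,r5:-3
c6: - | r0:Add2,r1:Add1,r2:4,r3:2,r4:2,r5:-3
c7: CDB Mul1=6 | r0:Add2,r1:Add1,r2:4,r3:2,r4:2,r5:-3
c8: CDB Add2=7 | r0:7,r1:Add1,r2:4,r3:2,r4:2,r5:-3
c9: - | r0:7,r1:Add1,r2:4,r3:2,r4:2,r5:-3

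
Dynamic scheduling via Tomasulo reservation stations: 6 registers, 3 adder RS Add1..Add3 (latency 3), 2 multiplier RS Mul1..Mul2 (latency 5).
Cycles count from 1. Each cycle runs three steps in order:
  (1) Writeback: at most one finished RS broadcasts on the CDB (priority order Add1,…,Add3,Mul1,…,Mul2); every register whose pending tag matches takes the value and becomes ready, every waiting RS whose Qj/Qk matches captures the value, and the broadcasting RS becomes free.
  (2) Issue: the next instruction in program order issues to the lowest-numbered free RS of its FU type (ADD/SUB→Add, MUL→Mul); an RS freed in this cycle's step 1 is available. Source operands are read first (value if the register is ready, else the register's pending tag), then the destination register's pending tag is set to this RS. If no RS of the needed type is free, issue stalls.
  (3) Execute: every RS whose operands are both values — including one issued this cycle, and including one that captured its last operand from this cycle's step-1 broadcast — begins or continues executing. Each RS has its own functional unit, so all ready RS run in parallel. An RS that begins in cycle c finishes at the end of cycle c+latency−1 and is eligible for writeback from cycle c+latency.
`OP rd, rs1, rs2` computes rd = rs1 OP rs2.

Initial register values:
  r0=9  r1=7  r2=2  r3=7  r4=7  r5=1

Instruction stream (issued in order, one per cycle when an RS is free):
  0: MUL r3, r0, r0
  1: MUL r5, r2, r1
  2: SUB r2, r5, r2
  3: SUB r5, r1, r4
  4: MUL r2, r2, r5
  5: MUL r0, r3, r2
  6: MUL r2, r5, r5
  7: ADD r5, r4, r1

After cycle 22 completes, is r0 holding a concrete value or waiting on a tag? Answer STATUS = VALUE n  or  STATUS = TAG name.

STATUS = VALUE 0

  c1: issue MUL r3<-Mul1  regs: r0:9,r1:7,r2:2,r3:Mul1,r4:7,r5:1
  c2: issue MUL r5<-Mul2  regs: r0:9,r1:7,r2:2,r3:Mul1,r4:7,r5:Mul2
  c3: issue SUB r2<-Add1  regs: r0:9,r1:7,r2:Add1,r3:Mul1,r4:7,r5:Mul2
  c4: issue SUB r5<-Add2  regs: r0:9,r1:7,r2:Add1,r3:Mul1,r4:7,r5:Add2
  c5: stall  regs: r0:9,r1:7,r2:Add1,r3:Mul1,r4:7,r5:Add2
  c6: CDB Mul1=81; issue MUL r2<-Mul1  regs: r0:9,r1:7,r2:Mul1,r3:81,r4:7,r5:Add2
  c7: CDB Add2=0; stall  regs: r0:9,r1:7,r2:Mul1,r3:81,r4:7,r5:0
  c8: CDB Mul2=14; issue MUL r0<-Mul2  regs: r0:Mul2,r1:7,r2:Mul1,r3:81,r4:7,r5:0
  c9: stall  regs: r0:Mul2,r1:7,r2:Mul1,r3:81,r4:7,r5:0
  c10: stall  regs: r0:Mul2,r1:7,r2:Mul1,r3:81,r4:7,r5:0
  c11: CDB Add1=12; stall  regs: r0:Mul2,r1:7,r2:Mul1,r3:81,r4:7,r5:0
  c12: stall  regs: r0:Mul2,r1:7,r2:Mul1,r3:81,r4:7,r5:0
  c13: stall  regs: r0:Mul2,r1:7,r2:Mul1,r3:81,r4:7,r5:0
  c14: stall  regs: r0:Mul2,r1:7,r2:Mul1,r3:81,r4:7,r5:0
  c15: stall  regs: r0:Mul2,r1:7,r2:Mul1,r3:81,r4:7,r5:0
  c16: CDB Mul1=0; issue MUL r2<-Mul1  regs: r0:Mul2,r1:7,r2:Mul1,r3:81,r4:7,r5:0
  c17: issue ADD r5<-Add1  regs: r0:Mul2,r1:7,r2:Mul1,r3:81,r4:7,r5:Add1
  c18: -  regs: r0:Mul2,r1:7,r2:Mul1,r3:81,r4:7,r5:Add1
  c19: -  regs: r0:Mul2,r1:7,r2:Mul1,r3:81,r4:7,r5:Add1
  c20: CDB Add1=14  regs: r0:Mul2,r1:7,r2:Mul1,r3:81,r4:7,r5:14
  c21: CDB Mul1=0  regs: r0:Mul2,r1:7,r2:0,r3:81,r4:7,r5:14
  c22: CDB Mul2=0  regs: r0:0,r1:7,r2:0,r3:81,r4:7,r5:14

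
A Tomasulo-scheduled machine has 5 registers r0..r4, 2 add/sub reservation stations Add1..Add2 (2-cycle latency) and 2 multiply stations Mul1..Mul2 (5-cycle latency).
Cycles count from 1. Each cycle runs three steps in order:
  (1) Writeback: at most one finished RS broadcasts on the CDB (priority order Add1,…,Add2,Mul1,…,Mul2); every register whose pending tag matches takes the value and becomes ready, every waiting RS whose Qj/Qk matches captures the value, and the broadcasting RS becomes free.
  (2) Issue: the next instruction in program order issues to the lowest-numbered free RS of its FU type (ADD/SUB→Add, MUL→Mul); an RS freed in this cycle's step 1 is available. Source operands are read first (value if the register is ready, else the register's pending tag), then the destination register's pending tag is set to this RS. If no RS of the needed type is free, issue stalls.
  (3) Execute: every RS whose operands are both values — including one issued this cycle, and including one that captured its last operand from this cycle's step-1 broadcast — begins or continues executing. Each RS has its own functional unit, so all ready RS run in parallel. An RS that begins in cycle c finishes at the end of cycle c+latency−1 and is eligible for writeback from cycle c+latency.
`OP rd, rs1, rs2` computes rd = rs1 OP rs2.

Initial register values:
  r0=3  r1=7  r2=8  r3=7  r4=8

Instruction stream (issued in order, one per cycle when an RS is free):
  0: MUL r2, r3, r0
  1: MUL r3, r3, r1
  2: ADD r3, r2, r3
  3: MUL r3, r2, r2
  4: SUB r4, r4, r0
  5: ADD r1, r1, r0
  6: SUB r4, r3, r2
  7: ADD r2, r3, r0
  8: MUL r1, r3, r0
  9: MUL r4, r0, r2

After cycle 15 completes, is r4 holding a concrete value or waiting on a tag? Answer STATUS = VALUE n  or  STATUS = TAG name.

cycle 1: issue MUL r2<-Mul1 // r0:3,r1:7,r2:Mul1,r3:7,r4:8
cycle 2: issue MUL r3<-Mul2 // r0:3,r1:7,r2:Mul1,r3:Mul2,r4:8
cycle 3: issue ADD r3<-Add1 // r0:3,r1:7,r2:Mul1,r3:Add1,r4:8
cycle 4: stall // r0:3,r1:7,r2:Mul1,r3:Add1,r4:8
cycle 5: stall // r0:3,r1:7,r2:Mul1,r3:Add1,r4:8
cycle 6: CDB Mul1=21; issue MUL r3<-Mul1 // r0:3,r1:7,r2:21,r3:Mul1,r4:8
cycle 7: CDB Mul2=49; issue SUB r4<-Add2 // r0:3,r1:7,r2:21,r3:Mul1,r4:Add2
cycle 8: stall // r0:3,r1:7,r2:21,r3:Mul1,r4:Add2
cycle 9: CDB Add1=70; issue ADD r1<-Add1 // r0:3,r1:Add1,r2:21,r3:Mul1,r4:Add2
cycle 10: CDB Add2=5; issue SUB r4<-Add2 // r0:3,r1:Add1,r2:21,r3:Mul1,r4:Add2
cycle 11: CDB Add1=10; issue ADD r2<-Add1 // r0:3,r1:10,r2:Add1,r3:Mul1,r4:Add2
cycle 12: CDB Mul1=441; issue MUL r1<-Mul1 // r0:3,r1:Mul1,r2:Add1,r3:441,r4:Add2
cycle 13: issue MUL r4<-Mul2 // r0:3,r1:Mul1,r2:Add1,r3:441,r4:Mul2
cycle 14: CDB Add1=444 // r0:3,r1:Mul1,r2:444,r3:441,r4:Mul2
cycle 15: CDB Add2=420 // r0:3,r1:Mul1,r2:444,r3:441,r4:Mul2

STATUS = TAG Mul2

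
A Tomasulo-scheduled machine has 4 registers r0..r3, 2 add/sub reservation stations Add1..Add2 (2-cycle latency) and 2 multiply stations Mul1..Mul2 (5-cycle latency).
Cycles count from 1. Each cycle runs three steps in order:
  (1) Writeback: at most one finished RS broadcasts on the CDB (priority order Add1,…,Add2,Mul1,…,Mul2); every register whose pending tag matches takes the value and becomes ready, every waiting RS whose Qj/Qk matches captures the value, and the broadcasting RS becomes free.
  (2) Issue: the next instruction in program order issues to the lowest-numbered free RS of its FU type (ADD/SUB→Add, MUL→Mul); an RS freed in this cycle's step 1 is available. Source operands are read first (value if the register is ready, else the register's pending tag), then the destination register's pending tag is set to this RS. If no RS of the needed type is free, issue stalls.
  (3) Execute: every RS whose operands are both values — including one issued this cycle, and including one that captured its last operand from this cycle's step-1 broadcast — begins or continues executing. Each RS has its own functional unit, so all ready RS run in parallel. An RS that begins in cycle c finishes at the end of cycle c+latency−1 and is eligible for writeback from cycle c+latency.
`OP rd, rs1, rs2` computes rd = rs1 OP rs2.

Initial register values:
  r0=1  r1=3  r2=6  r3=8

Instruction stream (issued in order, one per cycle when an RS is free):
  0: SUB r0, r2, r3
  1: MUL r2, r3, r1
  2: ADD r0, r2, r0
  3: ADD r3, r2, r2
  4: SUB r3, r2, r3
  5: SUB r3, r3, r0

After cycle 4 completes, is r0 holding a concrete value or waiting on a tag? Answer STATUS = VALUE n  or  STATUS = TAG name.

STATUS = TAG Add1

  c1: issue SUB r0<-Add1  regs: r0:Add1,r1:3,r2:6,r3:8
  c2: issue MUL r2<-Mul1  regs: r0:Add1,r1:3,r2:Mul1,r3:8
  c3: CDB Add1=-2; issue ADD r0<-Add1  regs: r0:Add1,r1:3,r2:Mul1,r3:8
  c4: issue ADD r3<-Add2  regs: r0:Add1,r1:3,r2:Mul1,r3:Add2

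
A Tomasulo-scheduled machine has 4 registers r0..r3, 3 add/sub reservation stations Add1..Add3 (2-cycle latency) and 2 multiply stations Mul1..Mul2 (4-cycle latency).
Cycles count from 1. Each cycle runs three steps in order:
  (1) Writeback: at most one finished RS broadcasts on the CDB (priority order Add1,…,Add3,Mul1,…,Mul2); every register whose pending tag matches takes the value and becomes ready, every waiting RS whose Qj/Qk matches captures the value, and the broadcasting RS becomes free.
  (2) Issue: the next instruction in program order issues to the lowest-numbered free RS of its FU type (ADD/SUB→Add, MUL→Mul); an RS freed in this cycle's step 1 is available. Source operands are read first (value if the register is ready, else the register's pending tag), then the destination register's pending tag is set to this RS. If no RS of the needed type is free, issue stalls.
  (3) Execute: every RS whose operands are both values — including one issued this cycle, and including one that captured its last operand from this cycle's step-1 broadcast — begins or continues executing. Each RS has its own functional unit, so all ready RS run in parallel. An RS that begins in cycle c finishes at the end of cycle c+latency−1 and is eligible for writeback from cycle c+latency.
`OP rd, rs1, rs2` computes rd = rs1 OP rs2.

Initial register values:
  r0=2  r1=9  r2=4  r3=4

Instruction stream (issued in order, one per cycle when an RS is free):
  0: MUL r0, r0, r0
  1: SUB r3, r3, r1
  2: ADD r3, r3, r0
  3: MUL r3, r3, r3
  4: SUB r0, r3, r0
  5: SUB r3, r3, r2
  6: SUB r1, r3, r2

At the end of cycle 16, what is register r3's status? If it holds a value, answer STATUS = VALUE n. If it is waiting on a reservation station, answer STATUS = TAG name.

STATUS = VALUE -3

c1: issue MUL r0<-Mul1 | r0:Mul1,r1:9,r2:4,r3:4
c2: issue SUB r3<-Add1 | r0:Mul1,r1:9,r2:4,r3:Add1
c3: issue ADD r3<-Add2 | r0:Mul1,r1:9,r2:4,r3:Add2
c4: CDB Add1=-5; issue MUL r3<-Mul2 | r0:Mul1,r1:9,r2:4,r3:Mul2
c5: CDB Mul1=4; issue SUB r0<-Add1 | r0:Add1,r1:9,r2:4,r3:Mul2
c6: issue SUB r3<-Add3 | r0:Add1,r1:9,r2:4,r3:Add3
c7: CDB Add2=-1; issue SUB r1<-Add2 | r0:Add1,r1:Add2,r2:4,r3:Add3
c8: - | r0:Add1,r1:Add2,r2:4,r3:Add3
c9: - | r0:Add1,r1:Add2,r2:4,r3:Add3
c10: - | r0:Add1,r1:Add2,r2:4,r3:Add3
c11: CDB Mul2=1 | r0:Add1,r1:Add2,r2:4,r3:Add3
c12: - | r0:Add1,r1:Add2,r2:4,r3:Add3
c13: CDB Add1=-3 | r0:-3,r1:Add2,r2:4,r3:Add3
c14: CDB Add3=-3 | r0:-3,r1:Add2,r2:4,r3:-3
c15: - | r0:-3,r1:Add2,r2:4,r3:-3
c16: CDB Add2=-7 | r0:-3,r1:-7,r2:4,r3:-3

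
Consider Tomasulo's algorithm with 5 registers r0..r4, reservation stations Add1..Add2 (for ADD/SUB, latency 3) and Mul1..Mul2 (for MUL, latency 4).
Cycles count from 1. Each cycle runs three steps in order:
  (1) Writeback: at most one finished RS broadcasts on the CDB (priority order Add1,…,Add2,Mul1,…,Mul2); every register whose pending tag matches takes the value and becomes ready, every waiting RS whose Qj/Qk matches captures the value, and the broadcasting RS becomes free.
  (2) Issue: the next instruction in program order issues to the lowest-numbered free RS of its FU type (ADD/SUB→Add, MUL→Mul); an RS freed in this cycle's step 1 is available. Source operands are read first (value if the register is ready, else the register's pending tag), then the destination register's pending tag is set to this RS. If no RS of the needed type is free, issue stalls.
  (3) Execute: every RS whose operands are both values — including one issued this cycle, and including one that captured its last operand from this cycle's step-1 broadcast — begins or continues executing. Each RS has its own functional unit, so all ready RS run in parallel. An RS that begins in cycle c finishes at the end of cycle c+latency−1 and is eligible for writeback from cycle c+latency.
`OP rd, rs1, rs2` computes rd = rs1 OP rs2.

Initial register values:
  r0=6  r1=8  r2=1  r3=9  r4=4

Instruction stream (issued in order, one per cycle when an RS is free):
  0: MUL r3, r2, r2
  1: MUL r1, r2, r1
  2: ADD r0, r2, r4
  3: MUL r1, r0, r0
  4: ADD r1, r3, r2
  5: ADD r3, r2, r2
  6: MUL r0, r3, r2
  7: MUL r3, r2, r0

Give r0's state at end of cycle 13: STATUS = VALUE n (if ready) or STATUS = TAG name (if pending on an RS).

STATUS = TAG Mul2

cycle 1: issue MUL r3<-Mul1 // r0:6,r1:8,r2:1,r3:Mul1,r4:4
cycle 2: issue MUL r1<-Mul2 // r0:6,r1:Mul2,r2:1,r3:Mul1,r4:4
cycle 3: issue ADD r0<-Add1 // r0:Add1,r1:Mul2,r2:1,r3:Mul1,r4:4
cycle 4: stall // r0:Add1,r1:Mul2,r2:1,r3:Mul1,r4:4
cycle 5: CDB Mul1=1; issue MUL r1<-Mul1 // r0:Add1,r1:Mul1,r2:1,r3:1,r4:4
cycle 6: CDB Add1=5; issue ADD r1<-Add1 // r0:5,r1:Add1,r2:1,r3:1,r4:4
cycle 7: CDB Mul2=8; issue ADD r3<-Add2 // r0:5,r1:Add1,r2:1,r3:Add2,r4:4
cycle 8: issue MUL r0<-Mul2 // r0:Mul2,r1:Add1,r2:1,r3:Add2,r4:4
cycle 9: CDB Add1=2; stall // r0:Mul2,r1:2,r2:1,r3:Add2,r4:4
cycle 10: CDB Add2=2; stall // r0:Mul2,r1:2,r2:1,r3:2,r4:4
cycle 11: CDB Mul1=25; issue MUL r3<-Mul1 // r0:Mul2,r1:2,r2:1,r3:Mul1,r4:4
cycle 12: - // r0:Mul2,r1:2,r2:1,r3:Mul1,r4:4
cycle 13: - // r0:Mul2,r1:2,r2:1,r3:Mul1,r4:4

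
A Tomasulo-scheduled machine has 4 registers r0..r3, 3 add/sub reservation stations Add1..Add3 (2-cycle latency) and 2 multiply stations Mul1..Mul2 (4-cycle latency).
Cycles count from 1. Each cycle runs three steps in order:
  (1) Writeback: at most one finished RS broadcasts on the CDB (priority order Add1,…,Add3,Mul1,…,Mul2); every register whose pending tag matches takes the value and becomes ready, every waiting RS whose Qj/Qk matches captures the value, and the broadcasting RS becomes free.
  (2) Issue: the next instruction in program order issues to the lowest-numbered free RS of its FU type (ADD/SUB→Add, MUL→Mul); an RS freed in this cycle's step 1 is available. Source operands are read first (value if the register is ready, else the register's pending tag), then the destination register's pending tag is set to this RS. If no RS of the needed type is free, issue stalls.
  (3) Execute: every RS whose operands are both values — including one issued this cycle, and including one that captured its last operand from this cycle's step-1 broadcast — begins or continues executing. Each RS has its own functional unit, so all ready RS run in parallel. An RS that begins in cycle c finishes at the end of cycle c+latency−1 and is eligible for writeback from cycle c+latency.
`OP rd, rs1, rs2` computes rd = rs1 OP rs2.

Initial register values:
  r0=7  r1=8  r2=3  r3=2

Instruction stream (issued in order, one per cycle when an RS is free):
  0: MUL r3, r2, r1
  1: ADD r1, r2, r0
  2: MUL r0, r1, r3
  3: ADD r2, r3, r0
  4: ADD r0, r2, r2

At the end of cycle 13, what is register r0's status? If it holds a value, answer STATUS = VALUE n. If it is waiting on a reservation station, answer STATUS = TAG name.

  c1: issue MUL r3<-Mul1  regs: r0:7,r1:8,r2:3,r3:Mul1
  c2: issue ADD r1<-Add1  regs: r0:7,r1:Add1,r2:3,r3:Mul1
  c3: issue MUL r0<-Mul2  regs: r0:Mul2,r1:Add1,r2:3,r3:Mul1
  c4: CDB Add1=10; issue ADD r2<-Add1  regs: r0:Mul2,r1:10,r2:Add1,r3:Mul1
  c5: CDB Mul1=24; issue ADD r0<-Add2  regs: r0:Add2,r1:10,r2:Add1,r3:24
  c6: -  regs: r0:Add2,r1:10,r2:Add1,r3:24
  c7: -  regs: r0:Add2,r1:10,r2:Add1,r3:24
  c8: -  regs: r0:Add2,r1:10,r2:Add1,r3:24
  c9: CDB Mul2=240  regs: r0:Add2,r1:10,r2:Add1,r3:24
  c10: -  regs: r0:Add2,r1:10,r2:Add1,r3:24
  c11: CDB Add1=264  regs: r0:Add2,r1:10,r2:264,r3:24
  c12: -  regs: r0:Add2,r1:10,r2:264,r3:24
  c13: CDB Add2=528  regs: r0:528,r1:10,r2:264,r3:24

STATUS = VALUE 528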